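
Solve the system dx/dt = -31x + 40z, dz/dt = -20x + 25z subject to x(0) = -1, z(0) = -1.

x(t) = -3e^(-3t)sin(4t) - e^(-3t)cos(4t), z(t) = -2e^(-3t)sin(4t) - e^(-3t)cos(4t)

Coefficient matrix A = [[-31, 40], [-20, 25]].
Characteristic polynomial det(A - λI) = λ^2 + 6λ + 25 = 0.
Eigenvalues λ = -3 ± 4i (complex conjugate pair).
For λ=-3+4i: an eigenvector is (-3,-2) - i(1,1) = (-3 - i, -2 - i).
A real fundamental pair from Re and Im of e^((-3+4i)t)v: X_1 = e^(-3t)(cos(4t)·(-3,-2) + sin(4t)·(1,1)), X_2 = e^(-3t)(sin(4t)·(-3,-2) - cos(4t)·(1,1)).
General solution: c_1X_1 + c_2X_2.
Applying x(0)=-1, z(0)=-1 gives c_1=0, c_2=1.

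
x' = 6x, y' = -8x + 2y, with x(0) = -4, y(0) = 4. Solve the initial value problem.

x(t) = -4e^(6t), y(t) = 8e^(6t) - 4e^(2t)

Coefficient matrix A = [[6, 0], [-8, 2]].
Characteristic polynomial det(A - λI) = λ^2 - 8λ + 12 = 0.
Eigenvalues λ = 2, 6.
For λ=2: (A-λI) row 1 is [4, 0], so an eigenvector is (0, -1).
For λ=6: (A-λI) row 2 is [-8, -4], so an eigenvector is (-1, 2).
General solution: C_1e^(2t)(0,-1) + C_2e^(6t)(-1,2).
Applying x(0)=-4, y(0)=4 gives C_1=4, C_2=4.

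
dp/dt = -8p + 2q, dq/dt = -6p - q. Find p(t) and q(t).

Coefficient matrix A = [[-8, 2], [-6, -1]].
Characteristic polynomial det(A - λI) = λ^2 + 9λ + 20 = 0.
Eigenvalues λ = -4, -5.
For λ=-4: (A-λI) row 1 is [-4, 2], so an eigenvector is (-1, -2).
For λ=-5: (A-λI) row 1 is [-3, 2], so an eigenvector is (-2, -3).
General solution: C_1e^(-4t)(-1,-2) + C_2e^(-5t)(-2,-3).

p(t) = -C_1e^(-4t) - 2C_2e^(-5t), q(t) = -2C_1e^(-4t) - 3C_2e^(-5t)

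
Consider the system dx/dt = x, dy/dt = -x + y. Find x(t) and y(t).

x(t) = -K_2e^(t), y(t) = K_1e^(t) + K_2te^(t) + 3K_2e^(t)

Coefficient matrix A = [[1, 0], [-1, 1]].
Characteristic polynomial det(A - λI) = λ^2 - 2λ + 1 = 0.
Single eigenvalue λ = 1 with algebraic multiplicity 2.
Eigenvector v = (0,1); generalized eigenvector w with (A-λI)w=v is (-1,3).
General solution: e^(t)[K_1·v + K_2·(t·v + w)].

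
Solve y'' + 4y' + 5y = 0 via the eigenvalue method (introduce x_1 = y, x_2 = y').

y(t) = c_1e^(-2t)cos(t) + c_2e^(-2t)sin(t)

Let x_1 = y, x_2 = y'. Then x_1' = x_2 and x_2' = -5x_1 - 4x_2.
A = [[0,1],[-5,-4]]; det(A-λI) = λ^2 + 4λ + 5.
Eigenvalues λ = -2 ± i.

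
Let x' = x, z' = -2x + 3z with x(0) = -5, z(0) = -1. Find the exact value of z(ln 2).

A = [[1,0],[-2,3]]; eigenvalues λ = 3, 1.
Eigenvectors: (0,1) for λ=3, (-1,-1) for λ=1.
From the initial condition, c_1 = 4, c_2 = 5.
z(ln 2) = (4)(2^3)(1) + (5)(2^1)(-1) = 22.

22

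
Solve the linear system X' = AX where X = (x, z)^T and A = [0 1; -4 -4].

Coefficient matrix A = [[0, 1], [-4, -4]].
Characteristic polynomial det(A - λI) = λ^2 + 4λ + 4 = 0.
Single eigenvalue λ = -2 with algebraic multiplicity 2.
Eigenvector v = (-1,2); generalized eigenvector w with (A-λI)w=v is (-2,3).
General solution: e^(-2t)[C_1·v + C_2·(t·v + w)].

x(t) = -C_1e^(-2t) - C_2te^(-2t) - 2C_2e^(-2t), z(t) = 2C_1e^(-2t) + 2C_2te^(-2t) + 3C_2e^(-2t)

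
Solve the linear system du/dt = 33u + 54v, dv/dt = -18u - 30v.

Coefficient matrix A = [[33, 54], [-18, -30]].
Characteristic polynomial det(A - λI) = λ^2 - 3λ - 18 = 0.
Eigenvalues λ = 6, -3.
For λ=6: (A-λI) row 1 is [27, 54], so an eigenvector is (-2, 1).
For λ=-3: (A-λI) row 1 is [36, 54], so an eigenvector is (-3, 2).
General solution: K_1e^(6t)(-2,1) + K_2e^(-3t)(-3,2).

u(t) = -2K_1e^(6t) - 3K_2e^(-3t), v(t) = K_1e^(6t) + 2K_2e^(-3t)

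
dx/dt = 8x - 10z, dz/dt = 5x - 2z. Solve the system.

x(t) = -K_1e^(3t)sin(5t) + K_1e^(3t)cos(5t) + K_2e^(3t)sin(5t) + K_2e^(3t)cos(5t), z(t) = K_1e^(3t)cos(5t) + K_2e^(3t)sin(5t)

Coefficient matrix A = [[8, -10], [5, -2]].
Characteristic polynomial det(A - λI) = λ^2 - 6λ + 34 = 0.
Eigenvalues λ = 3 ± 5i (complex conjugate pair).
For λ=3+5i: an eigenvector is (1,1) - i(-1,0) = (1 + i, 1).
A real fundamental pair from Re and Im of e^((3+5i)t)v: X_1 = e^(3t)(cos(5t)·(1,1) + sin(5t)·(-1,0)), X_2 = e^(3t)(sin(5t)·(1,1) - cos(5t)·(-1,0)).
General solution: K_1X_1 + K_2X_2.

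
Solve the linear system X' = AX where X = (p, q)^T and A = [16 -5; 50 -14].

p(t) = K_1e^(t)cos(5t) + K_2e^(t)sin(5t), q(t) = K_1e^(t)sin(5t) + 3K_1e^(t)cos(5t) + 3K_2e^(t)sin(5t) - K_2e^(t)cos(5t)

Coefficient matrix A = [[16, -5], [50, -14]].
Characteristic polynomial det(A - λI) = λ^2 - 2λ + 26 = 0.
Eigenvalues λ = 1 ± 5i (complex conjugate pair).
For λ=1+5i: an eigenvector is (1,3) - i(0,1) = (1, 3 - i).
A real fundamental pair from Re and Im of e^((1+5i)t)v: X_1 = e^(t)(cos(5t)·(1,3) + sin(5t)·(0,1)), X_2 = e^(t)(sin(5t)·(1,3) - cos(5t)·(0,1)).
General solution: K_1X_1 + K_2X_2.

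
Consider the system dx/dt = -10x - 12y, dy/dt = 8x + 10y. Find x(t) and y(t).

x(t) = c_1e^(2t) + 3c_2e^(-2t), y(t) = -c_1e^(2t) - 2c_2e^(-2t)

Coefficient matrix A = [[-10, -12], [8, 10]].
Characteristic polynomial det(A - λI) = λ^2 - 4 = 0.
Eigenvalues λ = 2, -2.
For λ=2: (A-λI) row 1 is [-12, -12], so an eigenvector is (1, -1).
For λ=-2: (A-λI) row 1 is [-8, -12], so an eigenvector is (3, -2).
General solution: c_1e^(2t)(1,-1) + c_2e^(-2t)(3,-2).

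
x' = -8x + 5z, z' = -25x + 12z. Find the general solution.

Coefficient matrix A = [[-8, 5], [-25, 12]].
Characteristic polynomial det(A - λI) = λ^2 - 4λ + 29 = 0.
Eigenvalues λ = 2 ± 5i (complex conjugate pair).
For λ=2+5i: an eigenvector is (-1,-2) - i(0,1) = (-1, -2 - i).
A real fundamental pair from Re and Im of e^((2+5i)t)v: X_1 = e^(2t)(cos(5t)·(-1,-2) + sin(5t)·(0,1)), X_2 = e^(2t)(sin(5t)·(-1,-2) - cos(5t)·(0,1)).
General solution: c_1X_1 + c_2X_2.

x(t) = -c_1e^(2t)cos(5t) - c_2e^(2t)sin(5t), z(t) = c_1e^(2t)sin(5t) - 2c_1e^(2t)cos(5t) - 2c_2e^(2t)sin(5t) - c_2e^(2t)cos(5t)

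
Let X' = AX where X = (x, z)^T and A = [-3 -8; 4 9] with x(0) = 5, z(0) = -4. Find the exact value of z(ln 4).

-3076

A = [[-3,-8],[4,9]]; eigenvalues λ = 1, 5.
Eigenvectors: (-2,1) for λ=1, (1,-1) for λ=5.
From the initial condition, c_1 = -1, c_2 = 3.
z(ln 4) = (-1)(4^1)(1) + (3)(4^5)(-1) = -3076.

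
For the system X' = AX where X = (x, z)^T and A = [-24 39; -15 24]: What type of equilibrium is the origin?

center

A = [[-24,39],[-15,24]]; det(A-λI) = λ^2 + 9.
λ = 0 ± 3i: zero real part.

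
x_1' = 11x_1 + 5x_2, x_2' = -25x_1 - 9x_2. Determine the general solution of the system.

Coefficient matrix A = [[11, 5], [-25, -9]].
Characteristic polynomial det(A - λI) = λ^2 - 2λ + 26 = 0.
Eigenvalues λ = 1 ± 5i (complex conjugate pair).
For λ=1+5i: an eigenvector is (0,1) - i(1,-2) = (0 - i, 1 + 2i).
A real fundamental pair from Re and Im of e^((1+5i)t)v: X_1 = e^(t)(cos(5t)·(0,1) + sin(5t)·(1,-2)), X_2 = e^(t)(sin(5t)·(0,1) - cos(5t)·(1,-2)).
General solution: c_1X_1 + c_2X_2.

x_1(t) = c_1e^(t)sin(5t) - c_2e^(t)cos(5t), x_2(t) = -2c_1e^(t)sin(5t) + c_1e^(t)cos(5t) + c_2e^(t)sin(5t) + 2c_2e^(t)cos(5t)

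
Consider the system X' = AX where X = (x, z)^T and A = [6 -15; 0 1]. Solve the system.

Coefficient matrix A = [[6, -15], [0, 1]].
Characteristic polynomial det(A - λI) = λ^2 - 7λ + 6 = 0.
Eigenvalues λ = 6, 1.
For λ=6: (A-λI) row 1 is [0, -15], so an eigenvector is (1, 0).
For λ=1: (A-λI) row 1 is [5, -15], so an eigenvector is (-3, -1).
General solution: K_1e^(6t)(1,0) + K_2e^(t)(-3,-1).

x(t) = K_1e^(6t) - 3K_2e^(t), z(t) = -K_2e^(t)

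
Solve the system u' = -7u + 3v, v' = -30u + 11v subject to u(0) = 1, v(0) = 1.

Coefficient matrix A = [[-7, 3], [-30, 11]].
Characteristic polynomial det(A - λI) = λ^2 - 4λ + 13 = 0.
Eigenvalues λ = 2 ± 3i (complex conjugate pair).
For λ=2+3i: an eigenvector is (0,-1) - i(-1,-3) = (0 + i, -1 + 3i).
A real fundamental pair from Re and Im of e^((2+3i)t)v: X_1 = e^(2t)(cos(3t)·(0,-1) + sin(3t)·(-1,-3)), X_2 = e^(2t)(sin(3t)·(0,-1) - cos(3t)·(-1,-3)).
General solution: C_1X_1 + C_2X_2.
Applying u(0)=1, v(0)=1 gives C_1=2, C_2=1.

u(t) = -2e^(2t)sin(3t) + e^(2t)cos(3t), v(t) = -7e^(2t)sin(3t) + e^(2t)cos(3t)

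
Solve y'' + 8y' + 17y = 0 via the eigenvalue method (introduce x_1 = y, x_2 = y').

Let x_1 = y, x_2 = y'. Then x_1' = x_2 and x_2' = -17x_1 - 8x_2.
A = [[0,1],[-17,-8]]; det(A-λI) = λ^2 + 8λ + 17.
Eigenvalues λ = -4 ± i.

y(t) = c_1e^(-4t)cos(t) + c_2e^(-4t)sin(t)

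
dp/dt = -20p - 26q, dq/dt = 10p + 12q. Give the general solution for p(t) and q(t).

p(t) = -2K_1e^(-4t)sin(2t) - 3K_1e^(-4t)cos(2t) - 3K_2e^(-4t)sin(2t) + 2K_2e^(-4t)cos(2t), q(t) = K_1e^(-4t)sin(2t) + 2K_1e^(-4t)cos(2t) + 2K_2e^(-4t)sin(2t) - K_2e^(-4t)cos(2t)

Coefficient matrix A = [[-20, -26], [10, 12]].
Characteristic polynomial det(A - λI) = λ^2 + 8λ + 20 = 0.
Eigenvalues λ = -4 ± 2i (complex conjugate pair).
For λ=-4+2i: an eigenvector is (-3,2) - i(-2,1) = (-3 + 2i, 2 - i).
A real fundamental pair from Re and Im of e^((-4+2i)t)v: X_1 = e^(-4t)(cos(2t)·(-3,2) + sin(2t)·(-2,1)), X_2 = e^(-4t)(sin(2t)·(-3,2) - cos(2t)·(-2,1)).
General solution: K_1X_1 + K_2X_2.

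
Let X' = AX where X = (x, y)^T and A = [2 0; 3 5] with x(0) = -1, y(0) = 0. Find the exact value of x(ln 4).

A = [[2,0],[3,5]]; eigenvalues λ = 5, 2.
Eigenvectors: (0,-1) for λ=5, (1,-1) for λ=2.
From the initial condition, c_1 = 1, c_2 = -1.
x(ln 4) = (1)(4^5)(0) + (-1)(4^2)(1) = -16.

-16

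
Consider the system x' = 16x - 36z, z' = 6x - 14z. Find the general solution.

Coefficient matrix A = [[16, -36], [6, -14]].
Characteristic polynomial det(A - λI) = λ^2 - 2λ - 8 = 0.
Eigenvalues λ = -2, 4.
For λ=-2: (A-λI) row 1 is [18, -36], so an eigenvector is (-2, -1).
For λ=4: (A-λI) row 1 is [12, -36], so an eigenvector is (-3, -1).
General solution: c_1e^(-2t)(-2,-1) + c_2e^(4t)(-3,-1).

x(t) = -2c_1e^(-2t) - 3c_2e^(4t), z(t) = -c_1e^(-2t) - c_2e^(4t)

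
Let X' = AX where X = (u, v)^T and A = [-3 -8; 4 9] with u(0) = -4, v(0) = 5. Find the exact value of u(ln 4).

-6136

A = [[-3,-8],[4,9]]; eigenvalues λ = 5, 1.
Eigenvectors: (-1,1) for λ=5, (-2,1) for λ=1.
From the initial condition, c_1 = 6, c_2 = -1.
u(ln 4) = (6)(4^5)(-1) + (-1)(4^1)(-2) = -6136.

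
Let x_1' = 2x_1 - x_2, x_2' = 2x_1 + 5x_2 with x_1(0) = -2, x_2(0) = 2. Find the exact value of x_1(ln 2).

-16

A = [[2,-1],[2,5]]; eigenvalues λ = 3, 4.
Eigenvectors: (-1,1) for λ=3, (-1,2) for λ=4.
From the initial condition, c_1 = 2, c_2 = 0.
x_1(ln 2) = (2)(2^3)(-1) + (0)(2^4)(-1) = -16.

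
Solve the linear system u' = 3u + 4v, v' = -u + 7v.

u(t) = 2K_1e^(5t) + 2K_2te^(5t) - K_2e^(5t), v(t) = K_1e^(5t) + K_2te^(5t)

Coefficient matrix A = [[3, 4], [-1, 7]].
Characteristic polynomial det(A - λI) = λ^2 - 10λ + 25 = 0.
Single eigenvalue λ = 5 with algebraic multiplicity 2.
Eigenvector v = (2,1); generalized eigenvector w with (A-λI)w=v is (-1,0).
General solution: e^(5t)[K_1·v + K_2·(t·v + w)].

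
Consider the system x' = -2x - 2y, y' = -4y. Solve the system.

x(t) = C_1e^(-2t) - C_2e^(-4t), y(t) = -C_2e^(-4t)

Coefficient matrix A = [[-2, -2], [0, -4]].
Characteristic polynomial det(A - λI) = λ^2 + 6λ + 8 = 0.
Eigenvalues λ = -2, -4.
For λ=-2: (A-λI) row 1 is [0, -2], so an eigenvector is (1, 0).
For λ=-4: (A-λI) row 1 is [2, -2], so an eigenvector is (-1, -1).
General solution: C_1e^(-2t)(1,0) + C_2e^(-4t)(-1,-1).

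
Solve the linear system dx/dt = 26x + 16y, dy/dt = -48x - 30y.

x(t) = 2C_1e^(2t) - C_2e^(-6t), y(t) = -3C_1e^(2t) + 2C_2e^(-6t)

Coefficient matrix A = [[26, 16], [-48, -30]].
Characteristic polynomial det(A - λI) = λ^2 + 4λ - 12 = 0.
Eigenvalues λ = 2, -6.
For λ=2: (A-λI) row 1 is [24, 16], so an eigenvector is (2, -3).
For λ=-6: (A-λI) row 1 is [32, 16], so an eigenvector is (-1, 2).
General solution: C_1e^(2t)(2,-3) + C_2e^(-6t)(-1,2).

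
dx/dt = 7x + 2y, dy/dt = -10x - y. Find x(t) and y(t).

x(t) = c_1e^(3t)cos(2t) + c_2e^(3t)sin(2t), y(t) = -c_1e^(3t)sin(2t) - 2c_1e^(3t)cos(2t) - 2c_2e^(3t)sin(2t) + c_2e^(3t)cos(2t)

Coefficient matrix A = [[7, 2], [-10, -1]].
Characteristic polynomial det(A - λI) = λ^2 - 6λ + 13 = 0.
Eigenvalues λ = 3 ± 2i (complex conjugate pair).
For λ=3+2i: an eigenvector is (1,-2) - i(0,-1) = (1, -2 + i).
A real fundamental pair from Re and Im of e^((3+2i)t)v: X_1 = e^(3t)(cos(2t)·(1,-2) + sin(2t)·(0,-1)), X_2 = e^(3t)(sin(2t)·(1,-2) - cos(2t)·(0,-1)).
General solution: c_1X_1 + c_2X_2.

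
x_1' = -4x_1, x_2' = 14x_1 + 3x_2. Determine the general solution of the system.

x_1(t) = -K_2e^(-4t), x_2(t) = -K_1e^(3t) + 2K_2e^(-4t)

Coefficient matrix A = [[-4, 0], [14, 3]].
Characteristic polynomial det(A - λI) = λ^2 + λ - 12 = 0.
Eigenvalues λ = 3, -4.
For λ=3: (A-λI) row 1 is [-7, 0], so an eigenvector is (0, -1).
For λ=-4: (A-λI) row 2 is [14, 7], so an eigenvector is (-1, 2).
General solution: K_1e^(3t)(0,-1) + K_2e^(-4t)(-1,2).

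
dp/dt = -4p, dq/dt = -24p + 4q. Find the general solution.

Coefficient matrix A = [[-4, 0], [-24, 4]].
Characteristic polynomial det(A - λI) = λ^2 - 16 = 0.
Eigenvalues λ = -4, 4.
For λ=-4: (A-λI) row 2 is [-24, 8], so an eigenvector is (1, 3).
For λ=4: (A-λI) row 1 is [-8, 0], so an eigenvector is (0, 1).
General solution: c_1e^(-4t)(1,3) + c_2e^(4t)(0,1).

p(t) = c_1e^(-4t), q(t) = 3c_1e^(-4t) + c_2e^(4t)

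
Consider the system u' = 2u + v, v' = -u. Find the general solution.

u(t) = K_1e^(t) + K_2te^(t), v(t) = -K_1e^(t) - K_2te^(t) + K_2e^(t)

Coefficient matrix A = [[2, 1], [-1, 0]].
Characteristic polynomial det(A - λI) = λ^2 - 2λ + 1 = 0.
Single eigenvalue λ = 1 with algebraic multiplicity 2.
Eigenvector v = (1,-1); generalized eigenvector w with (A-λI)w=v is (0,1).
General solution: e^(t)[K_1·v + K_2·(t·v + w)].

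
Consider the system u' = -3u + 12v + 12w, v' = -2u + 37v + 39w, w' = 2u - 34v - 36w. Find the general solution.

u(t) = 2c_1e^(3t) + c_2e^(-3t), v(t) = 7c_1e^(3t) + 2c_2e^(-3t) - c_3e^(-2t), w(t) = -6c_1e^(3t) - 2c_2e^(-3t) + c_3e^(-2t)

Coefficient matrix A = [[-3, 12, 12], [-2, 37, 39], [2, -34, -36]].
det(A - λI) = 0 gives eigenvalues λ = 3, -3, -2.
For λ=3: eigenvector (2,7,-6).
For λ=-3: eigenvector (1,2,-2).
For λ=-2: eigenvector (0,-1,1).
General solution: c_1e^(3t)(2,7,-6) + c_2e^(-3t)(1,2,-2) + c_3e^(-2t)(0,-1,1).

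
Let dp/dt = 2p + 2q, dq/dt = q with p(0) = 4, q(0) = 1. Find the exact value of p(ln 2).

20

A = [[2,2],[0,1]]; eigenvalues λ = 1, 2.
Eigenvectors: (2,-1) for λ=1, (-1,0) for λ=2.
From the initial condition, c_1 = -1, c_2 = -6.
p(ln 2) = (-1)(2^1)(2) + (-6)(2^2)(-1) = 20.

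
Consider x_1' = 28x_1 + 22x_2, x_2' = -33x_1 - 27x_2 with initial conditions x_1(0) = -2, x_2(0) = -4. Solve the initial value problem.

x_1(t) = -14e^(6t) + 12e^(-5t), x_2(t) = 14e^(6t) - 18e^(-5t)

Coefficient matrix A = [[28, 22], [-33, -27]].
Characteristic polynomial det(A - λI) = λ^2 - λ - 30 = 0.
Eigenvalues λ = -5, 6.
For λ=-5: (A-λI) row 1 is [33, 22], so an eigenvector is (2, -3).
For λ=6: (A-λI) row 1 is [22, 22], so an eigenvector is (1, -1).
General solution: K_1e^(-5t)(2,-3) + K_2e^(6t)(1,-1).
Applying x_1(0)=-2, x_2(0)=-4 gives K_1=6, K_2=-14.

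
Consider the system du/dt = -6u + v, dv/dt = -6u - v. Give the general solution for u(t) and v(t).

Coefficient matrix A = [[-6, 1], [-6, -1]].
Characteristic polynomial det(A - λI) = λ^2 + 7λ + 12 = 0.
Eigenvalues λ = -3, -4.
For λ=-3: (A-λI) row 1 is [-3, 1], so an eigenvector is (1, 3).
For λ=-4: (A-λI) row 1 is [-2, 1], so an eigenvector is (-1, -2).
General solution: K_1e^(-3t)(1,3) + K_2e^(-4t)(-1,-2).

u(t) = K_1e^(-3t) - K_2e^(-4t), v(t) = 3K_1e^(-3t) - 2K_2e^(-4t)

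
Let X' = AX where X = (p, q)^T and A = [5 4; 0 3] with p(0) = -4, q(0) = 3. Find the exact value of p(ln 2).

16

A = [[5,4],[0,3]]; eigenvalues λ = 5, 3.
Eigenvectors: (1,0) for λ=5, (-2,1) for λ=3.
From the initial condition, c_1 = 2, c_2 = 3.
p(ln 2) = (2)(2^5)(1) + (3)(2^3)(-2) = 16.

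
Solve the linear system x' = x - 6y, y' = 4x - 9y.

x(t) = 3C_1e^(-3t) + C_2e^(-5t), y(t) = 2C_1e^(-3t) + C_2e^(-5t)

Coefficient matrix A = [[1, -6], [4, -9]].
Characteristic polynomial det(A - λI) = λ^2 + 8λ + 15 = 0.
Eigenvalues λ = -3, -5.
For λ=-3: (A-λI) row 1 is [4, -6], so an eigenvector is (3, 2).
For λ=-5: (A-λI) row 1 is [6, -6], so an eigenvector is (1, 1).
General solution: C_1e^(-3t)(3,2) + C_2e^(-5t)(1,1).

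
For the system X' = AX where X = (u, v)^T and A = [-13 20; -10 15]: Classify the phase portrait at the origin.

A = [[-13,20],[-10,15]]; det(A-λI) = λ^2 - 2λ + 5.
λ = 1 ± 2i: positive real part.

unstable spiral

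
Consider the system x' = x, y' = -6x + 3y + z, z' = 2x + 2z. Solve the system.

x(t) = C_1e^(t), y(t) = 4C_1e^(t) + C_2e^(3t) - C_3e^(2t), z(t) = -2C_1e^(t) + C_3e^(2t)

Coefficient matrix A = [[1, 0, 0], [-6, 3, 1], [2, 0, 2]].
det(A - λI) = 0 gives eigenvalues λ = 1, 3, 2.
For λ=1: eigenvector (1,4,-2).
For λ=3: eigenvector (0,1,0).
For λ=2: eigenvector (0,-1,1).
General solution: C_1e^(t)(1,4,-2) + C_2e^(3t)(0,1,0) + C_3e^(2t)(0,-1,1).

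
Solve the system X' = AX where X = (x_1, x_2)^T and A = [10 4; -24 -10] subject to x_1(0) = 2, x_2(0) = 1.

Coefficient matrix A = [[10, 4], [-24, -10]].
Characteristic polynomial det(A - λI) = λ^2 - 4 = 0.
Eigenvalues λ = -2, 2.
For λ=-2: (A-λI) row 1 is [12, 4], so an eigenvector is (1, -3).
For λ=2: (A-λI) row 1 is [8, 4], so an eigenvector is (1, -2).
General solution: c_1e^(-2t)(1,-3) + c_2e^(2t)(1,-2).
Applying x_1(0)=2, x_2(0)=1 gives c_1=-5, c_2=7.

x_1(t) = 7e^(2t) - 5e^(-2t), x_2(t) = -14e^(2t) + 15e^(-2t)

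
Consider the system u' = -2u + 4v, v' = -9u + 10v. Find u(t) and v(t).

u(t) = -2K_1e^(4t) - 2K_2te^(4t) - K_2e^(4t), v(t) = -3K_1e^(4t) - 3K_2te^(4t) - 2K_2e^(4t)

Coefficient matrix A = [[-2, 4], [-9, 10]].
Characteristic polynomial det(A - λI) = λ^2 - 8λ + 16 = 0.
Single eigenvalue λ = 4 with algebraic multiplicity 2.
Eigenvector v = (-2,-3); generalized eigenvector w with (A-λI)w=v is (-1,-2).
General solution: e^(4t)[K_1·v + K_2·(t·v + w)].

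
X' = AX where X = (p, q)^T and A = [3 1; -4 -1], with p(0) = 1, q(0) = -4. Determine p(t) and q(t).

Coefficient matrix A = [[3, 1], [-4, -1]].
Characteristic polynomial det(A - λI) = λ^2 - 2λ + 1 = 0.
Single eigenvalue λ = 1 with algebraic multiplicity 2.
Eigenvector v = (1,-2); generalized eigenvector w with (A-λI)w=v is (2,-3).
General solution: e^(t)[C_1·v + C_2·(t·v + w)].
Applying p(0)=1, q(0)=-4 gives C_1=5, C_2=-2.

p(t) = -2te^(t) + e^(t), q(t) = 4te^(t) - 4e^(t)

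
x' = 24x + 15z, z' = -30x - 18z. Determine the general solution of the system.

Coefficient matrix A = [[24, 15], [-30, -18]].
Characteristic polynomial det(A - λI) = λ^2 - 6λ + 18 = 0.
Eigenvalues λ = 3 ± 3i (complex conjugate pair).
For λ=3+3i: an eigenvector is (1,-1) - i(2,-3) = (1 - 2i, -1 + 3i).
A real fundamental pair from Re and Im of e^((3+3i)t)v: X_1 = e^(3t)(cos(3t)·(1,-1) + sin(3t)·(2,-3)), X_2 = e^(3t)(sin(3t)·(1,-1) - cos(3t)·(2,-3)).
General solution: C_1X_1 + C_2X_2.

x(t) = 2C_1e^(3t)sin(3t) + C_1e^(3t)cos(3t) + C_2e^(3t)sin(3t) - 2C_2e^(3t)cos(3t), z(t) = -3C_1e^(3t)sin(3t) - C_1e^(3t)cos(3t) - C_2e^(3t)sin(3t) + 3C_2e^(3t)cos(3t)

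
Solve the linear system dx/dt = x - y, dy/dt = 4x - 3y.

x(t) = -c_1e^(-t) - c_2te^(-t), y(t) = -2c_1e^(-t) - 2c_2te^(-t) + c_2e^(-t)

Coefficient matrix A = [[1, -1], [4, -3]].
Characteristic polynomial det(A - λI) = λ^2 + 2λ + 1 = 0.
Single eigenvalue λ = -1 with algebraic multiplicity 2.
Eigenvector v = (-1,-2); generalized eigenvector w with (A-λI)w=v is (0,1).
General solution: e^(-t)[c_1·v + c_2·(t·v + w)].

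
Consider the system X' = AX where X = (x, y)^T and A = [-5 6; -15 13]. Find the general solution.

x(t) = c_1e^(4t)sin(3t) - c_1e^(4t)cos(3t) - c_2e^(4t)sin(3t) - c_2e^(4t)cos(3t), y(t) = 2c_1e^(4t)sin(3t) - c_1e^(4t)cos(3t) - c_2e^(4t)sin(3t) - 2c_2e^(4t)cos(3t)

Coefficient matrix A = [[-5, 6], [-15, 13]].
Characteristic polynomial det(A - λI) = λ^2 - 8λ + 25 = 0.
Eigenvalues λ = 4 ± 3i (complex conjugate pair).
For λ=4+3i: an eigenvector is (-1,-1) - i(1,2) = (-1 - i, -1 - 2i).
A real fundamental pair from Re and Im of e^((4+3i)t)v: X_1 = e^(4t)(cos(3t)·(-1,-1) + sin(3t)·(1,2)), X_2 = e^(4t)(sin(3t)·(-1,-1) - cos(3t)·(1,2)).
General solution: c_1X_1 + c_2X_2.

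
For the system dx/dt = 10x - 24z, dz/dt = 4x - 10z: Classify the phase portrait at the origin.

saddle

A = [[10,-24],[4,-10]]; det(A-λI) = λ^2 - 4.
λ = -2, 2: opposite signs.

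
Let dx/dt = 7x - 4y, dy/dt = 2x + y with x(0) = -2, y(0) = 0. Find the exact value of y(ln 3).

-432

A = [[7,-4],[2,1]]; eigenvalues λ = 3, 5.
Eigenvectors: (1,1) for λ=3, (-2,-1) for λ=5.
From the initial condition, c_1 = 2, c_2 = 2.
y(ln 3) = (2)(3^3)(1) + (2)(3^5)(-1) = -432.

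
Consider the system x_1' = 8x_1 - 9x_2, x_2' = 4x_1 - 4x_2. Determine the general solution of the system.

x_1(t) = 3C_1e^(2t) + 3C_2te^(2t) - C_2e^(2t), x_2(t) = 2C_1e^(2t) + 2C_2te^(2t) - C_2e^(2t)

Coefficient matrix A = [[8, -9], [4, -4]].
Characteristic polynomial det(A - λI) = λ^2 - 4λ + 4 = 0.
Single eigenvalue λ = 2 with algebraic multiplicity 2.
Eigenvector v = (3,2); generalized eigenvector w with (A-λI)w=v is (-1,-1).
General solution: e^(2t)[C_1·v + C_2·(t·v + w)].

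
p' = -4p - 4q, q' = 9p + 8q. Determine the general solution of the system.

p(t) = -2c_1e^(2t) - 2c_2te^(2t) + c_2e^(2t), q(t) = 3c_1e^(2t) + 3c_2te^(2t) - c_2e^(2t)

Coefficient matrix A = [[-4, -4], [9, 8]].
Characteristic polynomial det(A - λI) = λ^2 - 4λ + 4 = 0.
Single eigenvalue λ = 2 with algebraic multiplicity 2.
Eigenvector v = (-2,3); generalized eigenvector w with (A-λI)w=v is (1,-1).
General solution: e^(2t)[c_1·v + c_2·(t·v + w)].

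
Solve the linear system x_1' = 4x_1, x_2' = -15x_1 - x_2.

x_1(t) = C_2e^(4t), x_2(t) = C_1e^(-t) - 3C_2e^(4t)

Coefficient matrix A = [[4, 0], [-15, -1]].
Characteristic polynomial det(A - λI) = λ^2 - 3λ - 4 = 0.
Eigenvalues λ = -1, 4.
For λ=-1: (A-λI) row 1 is [5, 0], so an eigenvector is (0, 1).
For λ=4: (A-λI) row 2 is [-15, -5], so an eigenvector is (1, -3).
General solution: C_1e^(-t)(0,1) + C_2e^(4t)(1,-3).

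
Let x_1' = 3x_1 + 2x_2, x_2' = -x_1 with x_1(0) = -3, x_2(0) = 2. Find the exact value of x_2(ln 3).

12

A = [[3,2],[-1,0]]; eigenvalues λ = 1, 2.
Eigenvectors: (1,-1) for λ=1, (-2,1) for λ=2.
From the initial condition, c_1 = -1, c_2 = 1.
x_2(ln 3) = (-1)(3^1)(-1) + (1)(3^2)(1) = 12.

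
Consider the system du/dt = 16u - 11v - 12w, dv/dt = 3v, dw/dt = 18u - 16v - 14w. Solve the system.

Coefficient matrix A = [[16, -11, -12], [0, 3, 0], [18, -16, -14]].
det(A - λI) = 0 gives eigenvalues λ = 4, -2, 3.
For λ=4: eigenvector (1,0,1).
For λ=-2: eigenvector (2,0,3).
For λ=3: eigenvector (-1,1,-2).
General solution: C_1e^(4t)(1,0,1) + C_2e^(-2t)(2,0,3) + C_3e^(3t)(-1,1,-2).

u(t) = C_1e^(4t) + 2C_2e^(-2t) - C_3e^(3t), v(t) = C_3e^(3t), w(t) = C_1e^(4t) + 3C_2e^(-2t) - 2C_3e^(3t)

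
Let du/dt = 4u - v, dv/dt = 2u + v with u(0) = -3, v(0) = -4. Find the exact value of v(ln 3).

-72

A = [[4,-1],[2,1]]; eigenvalues λ = 3, 2.
Eigenvectors: (1,1) for λ=3, (1,2) for λ=2.
From the initial condition, c_1 = -2, c_2 = -1.
v(ln 3) = (-2)(3^3)(1) + (-1)(3^2)(2) = -72.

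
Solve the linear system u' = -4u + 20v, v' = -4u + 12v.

Coefficient matrix A = [[-4, 20], [-4, 12]].
Characteristic polynomial det(A - λI) = λ^2 - 8λ + 32 = 0.
Eigenvalues λ = 4 ± 4i (complex conjugate pair).
For λ=4+4i: an eigenvector is (1,0) - i(-2,-1) = (1 + 2i, 0 + i).
A real fundamental pair from Re and Im of e^((4+4i)t)v: X_1 = e^(4t)(cos(4t)·(1,0) + sin(4t)·(-2,-1)), X_2 = e^(4t)(sin(4t)·(1,0) - cos(4t)·(-2,-1)).
General solution: c_1X_1 + c_2X_2.

u(t) = -2c_1e^(4t)sin(4t) + c_1e^(4t)cos(4t) + c_2e^(4t)sin(4t) + 2c_2e^(4t)cos(4t), v(t) = -c_1e^(4t)sin(4t) + c_2e^(4t)cos(4t)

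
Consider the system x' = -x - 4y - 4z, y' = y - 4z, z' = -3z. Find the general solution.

x(t) = K_1e^(-t) - 2K_2e^(t) + 4K_3e^(-3t), y(t) = K_2e^(t) + K_3e^(-3t), z(t) = K_3e^(-3t)

Coefficient matrix A = [[-1, -4, -4], [0, 1, -4], [0, 0, -3]].
det(A - λI) = 0 gives eigenvalues λ = -1, 1, -3.
For λ=-1: eigenvector (1,0,0).
For λ=1: eigenvector (-2,1,0).
For λ=-3: eigenvector (4,1,1).
General solution: K_1e^(-t)(1,0,0) + K_2e^(t)(-2,1,0) + K_3e^(-3t)(4,1,1).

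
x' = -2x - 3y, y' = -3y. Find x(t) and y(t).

Coefficient matrix A = [[-2, -3], [0, -3]].
Characteristic polynomial det(A - λI) = λ^2 + 5λ + 6 = 0.
Eigenvalues λ = -3, -2.
For λ=-3: (A-λI) row 1 is [1, -3], so an eigenvector is (3, 1).
For λ=-2: (A-λI) row 1 is [0, -3], so an eigenvector is (-1, 0).
General solution: C_1e^(-3t)(3,1) + C_2e^(-2t)(-1,0).

x(t) = 3C_1e^(-3t) - C_2e^(-2t), y(t) = C_1e^(-3t)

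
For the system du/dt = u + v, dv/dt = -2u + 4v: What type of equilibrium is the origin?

unstable node

A = [[1,1],[-2,4]]; det(A-λI) = λ^2 - 5λ + 6.
λ = 3, 2: both positive.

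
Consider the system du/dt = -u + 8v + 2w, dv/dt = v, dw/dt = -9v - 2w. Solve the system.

u(t) = C_1e^(-t) - 2C_2e^(-2t) - C_3e^(t), v(t) = -C_3e^(t), w(t) = C_2e^(-2t) + 3C_3e^(t)

Coefficient matrix A = [[-1, 8, 2], [0, 1, 0], [0, -9, -2]].
det(A - λI) = 0 gives eigenvalues λ = -1, -2, 1.
For λ=-1: eigenvector (1,0,0).
For λ=-2: eigenvector (-2,0,1).
For λ=1: eigenvector (-1,-1,3).
General solution: C_1e^(-t)(1,0,0) + C_2e^(-2t)(-2,0,1) + C_3e^(t)(-1,-1,3).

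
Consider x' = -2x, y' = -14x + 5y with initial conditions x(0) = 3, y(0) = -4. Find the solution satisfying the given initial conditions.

Coefficient matrix A = [[-2, 0], [-14, 5]].
Characteristic polynomial det(A - λI) = λ^2 - 3λ - 10 = 0.
Eigenvalues λ = -2, 5.
For λ=-2: (A-λI) row 2 is [-14, 7], so an eigenvector is (1, 2).
For λ=5: (A-λI) row 1 is [-7, 0], so an eigenvector is (0, 1).
General solution: C_1e^(-2t)(1,2) + C_2e^(5t)(0,1).
Applying x(0)=3, y(0)=-4 gives C_1=3, C_2=-10.

x(t) = 3e^(-2t), y(t) = -10e^(5t) + 6e^(-2t)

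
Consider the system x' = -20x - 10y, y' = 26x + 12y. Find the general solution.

x(t) = 2K_1e^(-4t)sin(2t) + K_1e^(-4t)cos(2t) + K_2e^(-4t)sin(2t) - 2K_2e^(-4t)cos(2t), y(t) = -3K_1e^(-4t)sin(2t) - 2K_1e^(-4t)cos(2t) - 2K_2e^(-4t)sin(2t) + 3K_2e^(-4t)cos(2t)

Coefficient matrix A = [[-20, -10], [26, 12]].
Characteristic polynomial det(A - λI) = λ^2 + 8λ + 20 = 0.
Eigenvalues λ = -4 ± 2i (complex conjugate pair).
For λ=-4+2i: an eigenvector is (1,-2) - i(2,-3) = (1 - 2i, -2 + 3i).
A real fundamental pair from Re and Im of e^((-4+2i)t)v: X_1 = e^(-4t)(cos(2t)·(1,-2) + sin(2t)·(2,-3)), X_2 = e^(-4t)(sin(2t)·(1,-2) - cos(2t)·(2,-3)).
General solution: K_1X_1 + K_2X_2.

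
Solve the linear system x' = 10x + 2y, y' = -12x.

x(t) = c_1e^(6t) - c_2e^(4t), y(t) = -2c_1e^(6t) + 3c_2e^(4t)

Coefficient matrix A = [[10, 2], [-12, 0]].
Characteristic polynomial det(A - λI) = λ^2 - 10λ + 24 = 0.
Eigenvalues λ = 6, 4.
For λ=6: (A-λI) row 1 is [4, 2], so an eigenvector is (1, -2).
For λ=4: (A-λI) row 1 is [6, 2], so an eigenvector is (-1, 3).
General solution: c_1e^(6t)(1,-2) + c_2e^(4t)(-1,3).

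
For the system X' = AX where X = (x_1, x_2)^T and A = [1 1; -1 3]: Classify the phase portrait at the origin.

A = [[1,1],[-1,3]]; det(A-λI) = λ^2 - 4λ + 4.
repeated λ = 2 with a single eigenvector.

unstable improper node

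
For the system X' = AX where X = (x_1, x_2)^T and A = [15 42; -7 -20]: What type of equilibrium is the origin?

saddle

A = [[15,42],[-7,-20]]; det(A-λI) = λ^2 + 5λ - 6.
λ = 1, -6: opposite signs.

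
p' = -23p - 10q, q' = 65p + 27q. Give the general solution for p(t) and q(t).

p(t) = -K_1e^(2t)sin(5t) + K_1e^(2t)cos(5t) + K_2e^(2t)sin(5t) + K_2e^(2t)cos(5t), q(t) = 3K_1e^(2t)sin(5t) - 2K_1e^(2t)cos(5t) - 2K_2e^(2t)sin(5t) - 3K_2e^(2t)cos(5t)

Coefficient matrix A = [[-23, -10], [65, 27]].
Characteristic polynomial det(A - λI) = λ^2 - 4λ + 29 = 0.
Eigenvalues λ = 2 ± 5i (complex conjugate pair).
For λ=2+5i: an eigenvector is (1,-2) - i(-1,3) = (1 + i, -2 - 3i).
A real fundamental pair from Re and Im of e^((2+5i)t)v: X_1 = e^(2t)(cos(5t)·(1,-2) + sin(5t)·(-1,3)), X_2 = e^(2t)(sin(5t)·(1,-2) - cos(5t)·(-1,3)).
General solution: K_1X_1 + K_2X_2.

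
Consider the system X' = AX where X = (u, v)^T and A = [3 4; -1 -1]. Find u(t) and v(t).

u(t) = 2C_1e^(t) + 2C_2te^(t) + 3C_2e^(t), v(t) = -C_1e^(t) - C_2te^(t) - C_2e^(t)

Coefficient matrix A = [[3, 4], [-1, -1]].
Characteristic polynomial det(A - λI) = λ^2 - 2λ + 1 = 0.
Single eigenvalue λ = 1 with algebraic multiplicity 2.
Eigenvector v = (2,-1); generalized eigenvector w with (A-λI)w=v is (3,-1).
General solution: e^(t)[C_1·v + C_2·(t·v + w)].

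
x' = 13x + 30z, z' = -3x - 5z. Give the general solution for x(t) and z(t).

x(t) = -3c_1e^(4t)sin(3t) - c_1e^(4t)cos(3t) - c_2e^(4t)sin(3t) + 3c_2e^(4t)cos(3t), z(t) = c_1e^(4t)sin(3t) - c_2e^(4t)cos(3t)

Coefficient matrix A = [[13, 30], [-3, -5]].
Characteristic polynomial det(A - λI) = λ^2 - 8λ + 25 = 0.
Eigenvalues λ = 4 ± 3i (complex conjugate pair).
For λ=4+3i: an eigenvector is (-1,0) - i(-3,1) = (-1 + 3i, 0 - i).
A real fundamental pair from Re and Im of e^((4+3i)t)v: X_1 = e^(4t)(cos(3t)·(-1,0) + sin(3t)·(-3,1)), X_2 = e^(4t)(sin(3t)·(-1,0) - cos(3t)·(-3,1)).
General solution: c_1X_1 + c_2X_2.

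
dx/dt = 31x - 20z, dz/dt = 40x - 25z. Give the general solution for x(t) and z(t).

Coefficient matrix A = [[31, -20], [40, -25]].
Characteristic polynomial det(A - λI) = λ^2 - 6λ + 25 = 0.
Eigenvalues λ = 3 ± 4i (complex conjugate pair).
For λ=3+4i: an eigenvector is (2,3) - i(-1,-1) = (2 + i, 3 + i).
A real fundamental pair from Re and Im of e^((3+4i)t)v: X_1 = e^(3t)(cos(4t)·(2,3) + sin(4t)·(-1,-1)), X_2 = e^(3t)(sin(4t)·(2,3) - cos(4t)·(-1,-1)).
General solution: K_1X_1 + K_2X_2.

x(t) = -K_1e^(3t)sin(4t) + 2K_1e^(3t)cos(4t) + 2K_2e^(3t)sin(4t) + K_2e^(3t)cos(4t), z(t) = -K_1e^(3t)sin(4t) + 3K_1e^(3t)cos(4t) + 3K_2e^(3t)sin(4t) + K_2e^(3t)cos(4t)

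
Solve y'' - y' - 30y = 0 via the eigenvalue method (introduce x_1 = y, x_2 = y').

Let x_1 = y, x_2 = y'. Then x_1' = x_2 and x_2' = 30x_1 + x_2.
A = [[0,1],[30,1]]; det(A-λI) = λ^2 - λ - 30.
Eigenvalues λ = -5, 6 with eigenvectors (1,-5), (1,6).

y(t) = K_1e^(-5t) + K_2e^(6t)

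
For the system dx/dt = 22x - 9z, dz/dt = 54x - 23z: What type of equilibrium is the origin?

saddle

A = [[22,-9],[54,-23]]; det(A-λI) = λ^2 + λ - 20.
λ = 4, -5: opposite signs.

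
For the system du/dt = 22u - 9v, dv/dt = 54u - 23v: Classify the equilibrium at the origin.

saddle

A = [[22,-9],[54,-23]]; det(A-λI) = λ^2 + λ - 20.
λ = -5, 4: opposite signs.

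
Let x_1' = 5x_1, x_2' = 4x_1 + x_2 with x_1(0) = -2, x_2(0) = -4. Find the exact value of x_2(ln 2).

A = [[5,0],[4,1]]; eigenvalues λ = 1, 5.
Eigenvectors: (0,-1) for λ=1, (1,1) for λ=5.
From the initial condition, c_1 = 2, c_2 = -2.
x_2(ln 2) = (2)(2^1)(-1) + (-2)(2^5)(1) = -68.

-68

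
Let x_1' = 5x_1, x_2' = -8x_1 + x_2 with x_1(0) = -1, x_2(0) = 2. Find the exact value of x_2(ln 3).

A = [[5,0],[-8,1]]; eigenvalues λ = 1, 5.
Eigenvectors: (0,-1) for λ=1, (-1,2) for λ=5.
From the initial condition, c_1 = 0, c_2 = 1.
x_2(ln 3) = (0)(3^1)(-1) + (1)(3^5)(2) = 486.

486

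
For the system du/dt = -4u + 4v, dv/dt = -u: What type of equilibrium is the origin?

stable improper node

A = [[-4,4],[-1,0]]; det(A-λI) = λ^2 + 4λ + 4.
repeated λ = -2 with a single eigenvector.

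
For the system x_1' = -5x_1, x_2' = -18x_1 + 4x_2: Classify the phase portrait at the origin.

saddle

A = [[-5,0],[-18,4]]; det(A-λI) = λ^2 + λ - 20.
λ = -5, 4: opposite signs.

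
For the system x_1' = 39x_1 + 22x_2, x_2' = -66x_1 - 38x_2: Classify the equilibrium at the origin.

A = [[39,22],[-66,-38]]; det(A-λI) = λ^2 - λ - 30.
λ = 6, -5: opposite signs.

saddle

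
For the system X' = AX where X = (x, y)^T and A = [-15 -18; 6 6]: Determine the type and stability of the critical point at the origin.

A = [[-15,-18],[6,6]]; det(A-λI) = λ^2 + 9λ + 18.
λ = -3, -6: both negative.

stable node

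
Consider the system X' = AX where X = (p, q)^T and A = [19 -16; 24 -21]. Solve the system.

Coefficient matrix A = [[19, -16], [24, -21]].
Characteristic polynomial det(A - λI) = λ^2 + 2λ - 15 = 0.
Eigenvalues λ = 3, -5.
For λ=3: (A-λI) row 1 is [16, -16], so an eigenvector is (-1, -1).
For λ=-5: (A-λI) row 1 is [24, -16], so an eigenvector is (2, 3).
General solution: C_1e^(3t)(-1,-1) + C_2e^(-5t)(2,3).

p(t) = -C_1e^(3t) + 2C_2e^(-5t), q(t) = -C_1e^(3t) + 3C_2e^(-5t)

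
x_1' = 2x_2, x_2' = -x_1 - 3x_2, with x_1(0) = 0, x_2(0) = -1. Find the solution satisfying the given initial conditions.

x_1(t) = -2e^(-t) + 2e^(-2t), x_2(t) = e^(-t) - 2e^(-2t)

Coefficient matrix A = [[0, 2], [-1, -3]].
Characteristic polynomial det(A - λI) = λ^2 + 3λ + 2 = 0.
Eigenvalues λ = -1, -2.
For λ=-1: (A-λI) row 1 is [1, 2], so an eigenvector is (-2, 1).
For λ=-2: (A-λI) row 1 is [2, 2], so an eigenvector is (-1, 1).
General solution: C_1e^(-t)(-2,1) + C_2e^(-2t)(-1,1).
Applying x_1(0)=0, x_2(0)=-1 gives C_1=1, C_2=-2.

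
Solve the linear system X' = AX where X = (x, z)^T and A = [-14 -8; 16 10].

x(t) = -C_1e^(2t) + C_2e^(-6t), z(t) = 2C_1e^(2t) - C_2e^(-6t)

Coefficient matrix A = [[-14, -8], [16, 10]].
Characteristic polynomial det(A - λI) = λ^2 + 4λ - 12 = 0.
Eigenvalues λ = 2, -6.
For λ=2: (A-λI) row 1 is [-16, -8], so an eigenvector is (-1, 2).
For λ=-6: (A-λI) row 1 is [-8, -8], so an eigenvector is (1, -1).
General solution: C_1e^(2t)(-1,2) + C_2e^(-6t)(1,-1).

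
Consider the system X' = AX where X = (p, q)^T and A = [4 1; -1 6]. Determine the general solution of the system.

Coefficient matrix A = [[4, 1], [-1, 6]].
Characteristic polynomial det(A - λI) = λ^2 - 10λ + 25 = 0.
Single eigenvalue λ = 5 with algebraic multiplicity 2.
Eigenvector v = (1,1); generalized eigenvector w with (A-λI)w=v is (-3,-2).
General solution: e^(5t)[c_1·v + c_2·(t·v + w)].

p(t) = c_1e^(5t) + c_2te^(5t) - 3c_2e^(5t), q(t) = c_1e^(5t) + c_2te^(5t) - 2c_2e^(5t)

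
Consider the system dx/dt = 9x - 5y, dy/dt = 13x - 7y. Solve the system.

Coefficient matrix A = [[9, -5], [13, -7]].
Characteristic polynomial det(A - λI) = λ^2 - 2λ + 2 = 0.
Eigenvalues λ = 1 ± i (complex conjugate pair).
For λ=1+i: an eigenvector is (2,3) - i(1,2) = (2 - i, 3 - 2i).
A real fundamental pair from Re and Im of e^((1+i)t)v: X_1 = e^(t)(cos(t)·(2,3) + sin(t)·(1,2)), X_2 = e^(t)(sin(t)·(2,3) - cos(t)·(1,2)).
General solution: c_1X_1 + c_2X_2.

x(t) = c_1e^(t)sin(t) + 2c_1e^(t)cos(t) + 2c_2e^(t)sin(t) - c_2e^(t)cos(t), y(t) = 2c_1e^(t)sin(t) + 3c_1e^(t)cos(t) + 3c_2e^(t)sin(t) - 2c_2e^(t)cos(t)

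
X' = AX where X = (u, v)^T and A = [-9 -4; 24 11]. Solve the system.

Coefficient matrix A = [[-9, -4], [24, 11]].
Characteristic polynomial det(A - λI) = λ^2 - 2λ - 3 = 0.
Eigenvalues λ = -1, 3.
For λ=-1: (A-λI) row 1 is [-8, -4], so an eigenvector is (1, -2).
For λ=3: (A-λI) row 1 is [-12, -4], so an eigenvector is (1, -3).
General solution: c_1e^(-t)(1,-2) + c_2e^(3t)(1,-3).

u(t) = c_1e^(-t) + c_2e^(3t), v(t) = -2c_1e^(-t) - 3c_2e^(3t)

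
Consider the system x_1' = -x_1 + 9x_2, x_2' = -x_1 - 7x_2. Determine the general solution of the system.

Coefficient matrix A = [[-1, 9], [-1, -7]].
Characteristic polynomial det(A - λI) = λ^2 + 8λ + 16 = 0.
Single eigenvalue λ = -4 with algebraic multiplicity 2.
Eigenvector v = (3,-1); generalized eigenvector w with (A-λI)w=v is (-2,1).
General solution: e^(-4t)[c_1·v + c_2·(t·v + w)].

x_1(t) = 3c_1e^(-4t) + 3c_2te^(-4t) - 2c_2e^(-4t), x_2(t) = -c_1e^(-4t) - c_2te^(-4t) + c_2e^(-4t)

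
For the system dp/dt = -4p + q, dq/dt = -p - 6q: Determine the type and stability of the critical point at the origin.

A = [[-4,1],[-1,-6]]; det(A-λI) = λ^2 + 10λ + 25.
repeated λ = -5 with a single eigenvector.

stable improper node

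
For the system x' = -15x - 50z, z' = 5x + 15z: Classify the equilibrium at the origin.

A = [[-15,-50],[5,15]]; det(A-λI) = λ^2 + 25.
λ = 0 ± 5i: zero real part.

center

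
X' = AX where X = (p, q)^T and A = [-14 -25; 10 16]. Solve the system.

p(t) = -K_1e^(t)sin(5t) + 2K_1e^(t)cos(5t) + 2K_2e^(t)sin(5t) + K_2e^(t)cos(5t), q(t) = K_1e^(t)sin(5t) - K_1e^(t)cos(5t) - K_2e^(t)sin(5t) - K_2e^(t)cos(5t)

Coefficient matrix A = [[-14, -25], [10, 16]].
Characteristic polynomial det(A - λI) = λ^2 - 2λ + 26 = 0.
Eigenvalues λ = 1 ± 5i (complex conjugate pair).
For λ=1+5i: an eigenvector is (2,-1) - i(-1,1) = (2 + i, -1 - i).
A real fundamental pair from Re and Im of e^((1+5i)t)v: X_1 = e^(t)(cos(5t)·(2,-1) + sin(5t)·(-1,1)), X_2 = e^(t)(sin(5t)·(2,-1) - cos(5t)·(-1,1)).
General solution: K_1X_1 + K_2X_2.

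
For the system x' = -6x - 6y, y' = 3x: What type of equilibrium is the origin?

stable spiral

A = [[-6,-6],[3,0]]; det(A-λI) = λ^2 + 6λ + 18.
λ = -3 ± 3i: negative real part.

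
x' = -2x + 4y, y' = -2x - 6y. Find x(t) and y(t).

Coefficient matrix A = [[-2, 4], [-2, -6]].
Characteristic polynomial det(A - λI) = λ^2 + 8λ + 20 = 0.
Eigenvalues λ = -4 ± 2i (complex conjugate pair).
For λ=-4+2i: an eigenvector is (-1,0) - i(-1,1) = (-1 + i, 0 - i).
A real fundamental pair from Re and Im of e^((-4+2i)t)v: X_1 = e^(-4t)(cos(2t)·(-1,0) + sin(2t)·(-1,1)), X_2 = e^(-4t)(sin(2t)·(-1,0) - cos(2t)·(-1,1)).
General solution: C_1X_1 + C_2X_2.

x(t) = -C_1e^(-4t)sin(2t) - C_1e^(-4t)cos(2t) - C_2e^(-4t)sin(2t) + C_2e^(-4t)cos(2t), y(t) = C_1e^(-4t)sin(2t) - C_2e^(-4t)cos(2t)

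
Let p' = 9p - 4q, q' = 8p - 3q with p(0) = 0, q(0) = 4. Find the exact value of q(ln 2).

A = [[9,-4],[8,-3]]; eigenvalues λ = 1, 5.
Eigenvectors: (1,2) for λ=1, (-1,-1) for λ=5.
From the initial condition, c_1 = 4, c_2 = 4.
q(ln 2) = (4)(2^1)(2) + (4)(2^5)(-1) = -112.

-112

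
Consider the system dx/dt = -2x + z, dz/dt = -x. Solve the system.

x(t) = c_1e^(-t) + c_2te^(-t) - 3c_2e^(-t), z(t) = c_1e^(-t) + c_2te^(-t) - 2c_2e^(-t)

Coefficient matrix A = [[-2, 1], [-1, 0]].
Characteristic polynomial det(A - λI) = λ^2 + 2λ + 1 = 0.
Single eigenvalue λ = -1 with algebraic multiplicity 2.
Eigenvector v = (1,1); generalized eigenvector w with (A-λI)w=v is (-3,-2).
General solution: e^(-t)[c_1·v + c_2·(t·v + w)].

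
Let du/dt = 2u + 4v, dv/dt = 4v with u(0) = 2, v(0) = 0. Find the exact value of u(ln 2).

A = [[2,4],[0,4]]; eigenvalues λ = 2, 4.
Eigenvectors: (-1,0) for λ=2, (2,1) for λ=4.
From the initial condition, c_1 = -2, c_2 = 0.
u(ln 2) = (-2)(2^2)(-1) + (0)(2^4)(2) = 8.

8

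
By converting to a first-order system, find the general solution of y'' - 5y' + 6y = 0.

y(t) = C_1e^(3t) + C_2e^(2t)

Let x_1 = y, x_2 = y'. Then x_1' = x_2 and x_2' = -6x_1 + 5x_2.
A = [[0,1],[-6,5]]; det(A-λI) = λ^2 - 5λ + 6.
Eigenvalues λ = 3, 2 with eigenvectors (1,3), (1,2).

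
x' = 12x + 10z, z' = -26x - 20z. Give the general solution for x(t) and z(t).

Coefficient matrix A = [[12, 10], [-26, -20]].
Characteristic polynomial det(A - λI) = λ^2 + 8λ + 20 = 0.
Eigenvalues λ = -4 ± 2i (complex conjugate pair).
For λ=-4+2i: an eigenvector is (2,-3) - i(1,-2) = (2 - i, -3 + 2i).
A real fundamental pair from Re and Im of e^((-4+2i)t)v: X_1 = e^(-4t)(cos(2t)·(2,-3) + sin(2t)·(1,-2)), X_2 = e^(-4t)(sin(2t)·(2,-3) - cos(2t)·(1,-2)).
General solution: c_1X_1 + c_2X_2.

x(t) = c_1e^(-4t)sin(2t) + 2c_1e^(-4t)cos(2t) + 2c_2e^(-4t)sin(2t) - c_2e^(-4t)cos(2t), z(t) = -2c_1e^(-4t)sin(2t) - 3c_1e^(-4t)cos(2t) - 3c_2e^(-4t)sin(2t) + 2c_2e^(-4t)cos(2t)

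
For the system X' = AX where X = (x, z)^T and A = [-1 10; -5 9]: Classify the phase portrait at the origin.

unstable spiral

A = [[-1,10],[-5,9]]; det(A-λI) = λ^2 - 8λ + 41.
λ = 4 ± 5i: positive real part.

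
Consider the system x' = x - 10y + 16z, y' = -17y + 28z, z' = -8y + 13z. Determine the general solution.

x(t) = C_1e^(t) - 3C_2e^(-t) + C_3e^(-3t), y(t) = -7C_2e^(-t) + 2C_3e^(-3t), z(t) = -4C_2e^(-t) + C_3e^(-3t)

Coefficient matrix A = [[1, -10, 16], [0, -17, 28], [0, -8, 13]].
det(A - λI) = 0 gives eigenvalues λ = 1, -1, -3.
For λ=1: eigenvector (1,0,0).
For λ=-1: eigenvector (-3,-7,-4).
For λ=-3: eigenvector (1,2,1).
General solution: C_1e^(t)(1,0,0) + C_2e^(-t)(-3,-7,-4) + C_3e^(-3t)(1,2,1).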